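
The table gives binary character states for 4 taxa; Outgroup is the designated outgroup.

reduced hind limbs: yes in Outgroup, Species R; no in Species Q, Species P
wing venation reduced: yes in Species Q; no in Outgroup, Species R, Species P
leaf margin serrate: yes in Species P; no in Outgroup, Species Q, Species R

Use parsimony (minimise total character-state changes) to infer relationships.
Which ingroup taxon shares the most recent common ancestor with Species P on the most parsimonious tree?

Character polarity is set by the outgroup: the derived state is whichever differs from the outgroup's state, so for reduced hind limbs the derived state is 'no', and for the remaining characters it is 'yes'.
reduced hind limbs (derived state 'no') is shared by Species P and Species Q — a synapomorphy uniting that clade.
wing venation reduced: derived state 'yes' in Species Q only — an autapomorphy, so it tells us nothing about relationships among taxa.
leaf margin serrate: derived state 'yes' in Species P only — an autapomorphy, so it tells us nothing about relationships among taxa.
Most parsimonious ingroup topology: ((Species Q,Species P),Species R).
Species P and Species Q form a cherry on this tree, so they are sister taxa.

Species Q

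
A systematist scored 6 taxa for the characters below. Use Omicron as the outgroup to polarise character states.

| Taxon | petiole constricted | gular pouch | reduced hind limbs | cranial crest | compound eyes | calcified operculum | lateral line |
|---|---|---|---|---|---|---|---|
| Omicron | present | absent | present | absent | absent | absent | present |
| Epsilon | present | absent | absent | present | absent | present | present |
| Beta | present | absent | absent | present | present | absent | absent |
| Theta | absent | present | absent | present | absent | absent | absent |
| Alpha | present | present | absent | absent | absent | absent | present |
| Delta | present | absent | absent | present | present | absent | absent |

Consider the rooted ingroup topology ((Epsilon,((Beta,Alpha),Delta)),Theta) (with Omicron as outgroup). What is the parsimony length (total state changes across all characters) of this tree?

Map each character onto ((Epsilon,((Beta,Alpha),Delta)),Theta) (rooted by Omicron) and count the minimum state changes it requires (Fitch parsimony):
petiole constricted: 1; gular pouch: 2; reduced hind limbs: 1; cranial crest: 2; compound eyes: 2; calcified operculum: 1; lateral line: 3.
Total tree length = 12.

12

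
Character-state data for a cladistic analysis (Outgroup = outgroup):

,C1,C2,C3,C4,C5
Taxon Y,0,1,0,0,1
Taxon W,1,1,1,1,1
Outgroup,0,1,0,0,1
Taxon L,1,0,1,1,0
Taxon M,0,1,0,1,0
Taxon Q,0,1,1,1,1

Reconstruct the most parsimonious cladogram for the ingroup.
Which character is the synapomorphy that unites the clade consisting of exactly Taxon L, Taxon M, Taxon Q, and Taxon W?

Character polarity is set by the outgroup: the derived state is whichever differs from the outgroup's state, so for C2, C5 the derived state is '0', and for the remaining characters it is '1'.
C1 (derived state '1') is shared by Taxon L and Taxon W — a synapomorphy uniting that clade.
C2: derived state '0' in Taxon L only — an autapomorphy, so it tells us nothing about relationships among taxa.
C3: derived state '1' in Taxon L, Taxon Q, and Taxon W only — synapomorphy for {Taxon L, Taxon Q, Taxon W}.
C4: derived state '1' in Taxon L, Taxon M, Taxon Q, and Taxon W only — synapomorphy for {Taxon L, Taxon M, Taxon Q, Taxon W}.
C5 groups Taxon L and Taxon M, which is incompatible with the clades supported by the remaining characters; treating it as convergent (homoplasy) costs fewer steps than any alternative tree.
Most parsimonious ingroup topology: (Taxon Y,((Taxon Q,(Taxon L,Taxon W)),Taxon M)).
The clade {Taxon L, Taxon M, Taxon Q, Taxon W} is supported by C4: its derived state '1' occurs in exactly those taxa and in no other taxon (including the outgroup).

C4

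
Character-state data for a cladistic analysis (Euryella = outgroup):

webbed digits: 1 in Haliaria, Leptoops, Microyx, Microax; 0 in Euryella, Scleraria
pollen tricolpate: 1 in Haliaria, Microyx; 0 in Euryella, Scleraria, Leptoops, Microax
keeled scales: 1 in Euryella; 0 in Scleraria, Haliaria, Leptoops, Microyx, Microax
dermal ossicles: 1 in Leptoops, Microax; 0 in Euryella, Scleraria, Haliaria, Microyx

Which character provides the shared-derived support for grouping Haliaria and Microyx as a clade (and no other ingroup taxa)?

pollen tricolpate

Character polarity is set by the outgroup: the derived state is whichever differs from the outgroup's state, so for keeled scales the derived state is '0', and for the remaining characters it is '1'.
webbed digits (derived state '1') is shared by Haliaria, Leptoops, Microax, and Microyx — a synapomorphy uniting that clade.
Only Haliaria and Microyx show the derived state '1' for pollen tricolpate, supporting them as a clade.
All ingroup taxa share the derived state '0' for keeled scales; it defines the ingroup but does not resolve relationships within it.
dermal ossicles: derived state '1' in Leptoops and Microax only — synapomorphy for {Leptoops, Microax}.
Most parsimonious ingroup topology: (Scleraria,((Haliaria,Microyx),(Leptoops,Microax))).
The clade {Haliaria, Microyx} is supported by pollen tricolpate: its derived state '1' occurs in exactly those taxa and in no other taxon (including the outgroup).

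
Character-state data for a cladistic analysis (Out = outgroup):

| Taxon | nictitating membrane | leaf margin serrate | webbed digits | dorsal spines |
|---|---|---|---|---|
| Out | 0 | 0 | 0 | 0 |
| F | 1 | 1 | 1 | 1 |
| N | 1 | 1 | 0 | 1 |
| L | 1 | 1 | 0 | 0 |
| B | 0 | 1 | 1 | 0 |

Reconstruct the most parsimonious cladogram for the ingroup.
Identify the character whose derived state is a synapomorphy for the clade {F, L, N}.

nictitating membrane

The outgroup has state '0' for every character, so '1' is the derived state throughout.
nictitating membrane: derived state '1' in F, L, and N only — synapomorphy for {F, L, N}.
leaf margin serrate (derived state '1') is shared by all ingroup taxa — unites the whole ingroup.
webbed digits groups B and F, which is incompatible with the clades supported by the remaining characters; treating it as convergent (homoplasy) costs fewer steps than any alternative tree.
Only F and N show the derived state '1' for dorsal spines, supporting them as a clade.
Most parsimonious ingroup topology: (((F,N),L),B).
The clade {F, L, N} is supported by nictitating membrane: its derived state '1' occurs in exactly those taxa and in no other taxon (including the outgroup).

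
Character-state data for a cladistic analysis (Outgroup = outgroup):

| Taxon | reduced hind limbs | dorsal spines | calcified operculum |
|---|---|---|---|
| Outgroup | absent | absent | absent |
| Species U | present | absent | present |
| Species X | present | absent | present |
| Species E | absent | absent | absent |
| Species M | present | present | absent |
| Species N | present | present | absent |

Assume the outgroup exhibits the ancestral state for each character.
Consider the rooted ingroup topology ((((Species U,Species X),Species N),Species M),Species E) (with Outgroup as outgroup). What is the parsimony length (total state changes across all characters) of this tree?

Map each character onto ((((Species U,Species X),Species N),Species M),Species E) (rooted by Outgroup) and count the minimum state changes it requires (Fitch parsimony):
reduced hind limbs: 1; dorsal spines: 2; calcified operculum: 1.
Total tree length = 4.

4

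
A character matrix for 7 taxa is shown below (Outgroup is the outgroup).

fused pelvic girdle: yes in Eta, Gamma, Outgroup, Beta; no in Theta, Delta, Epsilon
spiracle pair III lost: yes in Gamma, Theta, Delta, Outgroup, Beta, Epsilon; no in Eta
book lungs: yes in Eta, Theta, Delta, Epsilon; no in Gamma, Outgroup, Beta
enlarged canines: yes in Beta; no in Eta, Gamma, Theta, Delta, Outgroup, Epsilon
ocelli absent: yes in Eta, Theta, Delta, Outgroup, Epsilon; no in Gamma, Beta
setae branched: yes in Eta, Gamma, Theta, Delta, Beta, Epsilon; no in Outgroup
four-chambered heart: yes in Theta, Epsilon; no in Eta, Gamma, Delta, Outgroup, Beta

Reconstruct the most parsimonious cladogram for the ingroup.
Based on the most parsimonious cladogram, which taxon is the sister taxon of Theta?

Character polarity is set by the outgroup: the derived state is whichever differs from the outgroup's state, so for fused pelvic girdle, spiracle pair III lost, ocelli absent the derived state is 'no', and for the remaining characters it is 'yes'.
Only Delta, Epsilon, and Theta show the derived state 'no' for fused pelvic girdle, supporting them as a clade.
spiracle pair III lost (derived state 'no') is unique to Eta (autapomorphy; uninformative for grouping).
Only Delta, Epsilon, Eta, and Theta show the derived state 'yes' for book lungs, supporting them as a clade.
enlarged canines: derived state 'yes' in Beta only — an autapomorphy, so it tells us nothing about relationships among taxa.
ocelli absent (derived state 'no') is shared by Beta and Gamma — a synapomorphy uniting that clade.
setae branched (derived state 'yes') is shared by all ingroup taxa — unites the whole ingroup.
four-chambered heart: derived state 'yes' in Epsilon and Theta only — synapomorphy for {Epsilon, Theta}.
Most parsimonious ingroup topology: ((Eta,(Delta,(Epsilon,Theta))),(Beta,Gamma)).
Theta and Epsilon form a cherry on this tree, so they are sister taxa.

Epsilon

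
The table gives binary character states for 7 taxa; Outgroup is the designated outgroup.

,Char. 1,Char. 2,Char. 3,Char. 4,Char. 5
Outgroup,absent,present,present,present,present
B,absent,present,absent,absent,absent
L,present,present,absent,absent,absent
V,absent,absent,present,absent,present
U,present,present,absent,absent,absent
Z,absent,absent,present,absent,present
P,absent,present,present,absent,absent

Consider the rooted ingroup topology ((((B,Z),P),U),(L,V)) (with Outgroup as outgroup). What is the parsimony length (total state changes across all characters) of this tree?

11

Map each character onto ((((B,Z),P),U),(L,V)) (rooted by Outgroup) and count the minimum state changes it requires (Fitch parsimony):
Char. 1: 2; Char. 2: 2; Char. 3: 3; Char. 4: 1; Char. 5: 3.
Total tree length = 11.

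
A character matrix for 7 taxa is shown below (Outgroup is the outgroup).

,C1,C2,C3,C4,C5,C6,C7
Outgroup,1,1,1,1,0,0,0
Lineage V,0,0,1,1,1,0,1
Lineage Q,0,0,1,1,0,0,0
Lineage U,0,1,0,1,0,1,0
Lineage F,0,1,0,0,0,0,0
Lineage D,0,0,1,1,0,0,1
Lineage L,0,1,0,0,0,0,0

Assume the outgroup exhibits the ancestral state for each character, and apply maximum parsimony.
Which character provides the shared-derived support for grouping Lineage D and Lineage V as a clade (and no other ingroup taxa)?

C7

Character polarity is set by the outgroup: the derived state is whichever differs from the outgroup's state, so for C1, C2, C3, C4 the derived state is '0', and for the remaining characters it is '1'.
C1 (derived state '0') is shared by all ingroup taxa — unites the whole ingroup.
C2 (derived state '0') is shared by Lineage D, Lineage Q, and Lineage V — a synapomorphy uniting that clade.
C3: derived state '0' in Lineage F, Lineage L, and Lineage U only — synapomorphy for {Lineage F, Lineage L, Lineage U}.
C4 (derived state '0') is shared by Lineage F and Lineage L — a synapomorphy uniting that clade.
C5 (derived state '1') is unique to Lineage V (autapomorphy; uninformative for grouping).
C6: derived state '1' in Lineage U only — an autapomorphy, so it tells us nothing about relationships among taxa.
C7: derived state '1' in Lineage D and Lineage V only — synapomorphy for {Lineage D, Lineage V}.
Most parsimonious ingroup topology: (((Lineage V,Lineage D),Lineage Q),(Lineage U,(Lineage F,Lineage L))).
The clade {Lineage D, Lineage V} is supported by C7: its derived state '1' occurs in exactly those taxa and in no other taxon (including the outgroup).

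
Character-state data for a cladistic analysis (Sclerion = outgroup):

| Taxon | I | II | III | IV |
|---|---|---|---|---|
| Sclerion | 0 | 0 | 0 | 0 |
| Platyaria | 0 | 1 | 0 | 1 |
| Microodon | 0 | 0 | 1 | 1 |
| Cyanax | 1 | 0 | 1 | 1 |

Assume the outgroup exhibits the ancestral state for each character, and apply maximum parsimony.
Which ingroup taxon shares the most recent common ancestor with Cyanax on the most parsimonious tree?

Microodon

The outgroup has state '0' for every character, so '1' is the derived state throughout.
I (derived state '1') is unique to Cyanax (autapomorphy; uninformative for grouping).
II: derived state '1' in Platyaria only — an autapomorphy, so it tells us nothing about relationships among taxa.
III: derived state '1' in Cyanax and Microodon only — synapomorphy for {Cyanax, Microodon}.
IV (derived state '1') is shared by all ingroup taxa — unites the whole ingroup.
Most parsimonious ingroup topology: ((Cyanax,Microodon),Platyaria).
Cyanax and Microodon form a cherry on this tree, so they are sister taxa.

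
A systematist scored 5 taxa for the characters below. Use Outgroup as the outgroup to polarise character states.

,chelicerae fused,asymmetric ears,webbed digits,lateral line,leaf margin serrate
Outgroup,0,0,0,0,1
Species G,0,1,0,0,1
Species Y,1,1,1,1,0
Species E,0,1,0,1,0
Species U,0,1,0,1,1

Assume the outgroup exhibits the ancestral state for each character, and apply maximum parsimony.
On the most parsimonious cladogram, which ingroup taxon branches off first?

Character polarity is set by the outgroup: the derived state is whichever differs from the outgroup's state, so for leaf margin serrate the derived state is '0', and for the remaining characters it is '1'.
chelicerae fused (derived state '1') is unique to Species Y (autapomorphy; uninformative for grouping).
asymmetric ears (derived state '1') is shared by all ingroup taxa — unites the whole ingroup.
webbed digits (derived state '1') is unique to Species Y (autapomorphy; uninformative for grouping).
lateral line (derived state '1') is shared by Species E, Species U, and Species Y — a synapomorphy uniting that clade.
leaf margin serrate (derived state '0') is shared by Species E and Species Y — a synapomorphy uniting that clade.
Most parsimonious ingroup topology: (Species G,((Species Y,Species E),Species U)).
Species G is sister to the clade containing all other ingroup taxa, so it is the earliest-diverging (most basal) ingroup lineage.

Species G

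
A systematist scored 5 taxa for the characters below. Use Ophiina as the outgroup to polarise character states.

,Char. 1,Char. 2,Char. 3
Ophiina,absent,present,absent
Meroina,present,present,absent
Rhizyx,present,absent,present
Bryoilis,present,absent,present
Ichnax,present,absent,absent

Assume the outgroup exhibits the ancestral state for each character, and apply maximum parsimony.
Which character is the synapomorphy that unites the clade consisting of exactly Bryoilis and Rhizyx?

Character polarity is set by the outgroup: the derived state is whichever differs from the outgroup's state, so for Char. 2 the derived state is 'absent', and for the remaining characters it is 'present'.
All ingroup taxa share the derived state 'present' for Char. 1; it defines the ingroup but does not resolve relationships within it.
Char. 2: derived state 'absent' in Bryoilis, Ichnax, and Rhizyx only — synapomorphy for {Bryoilis, Ichnax, Rhizyx}.
Only Bryoilis and Rhizyx show the derived state 'present' for Char. 3, supporting them as a clade.
Most parsimonious ingroup topology: (Meroina,((Rhizyx,Bryoilis),Ichnax)).
The clade {Bryoilis, Rhizyx} is supported by Char. 3: its derived state 'present' occurs in exactly those taxa and in no other taxon (including the outgroup).

Char. 3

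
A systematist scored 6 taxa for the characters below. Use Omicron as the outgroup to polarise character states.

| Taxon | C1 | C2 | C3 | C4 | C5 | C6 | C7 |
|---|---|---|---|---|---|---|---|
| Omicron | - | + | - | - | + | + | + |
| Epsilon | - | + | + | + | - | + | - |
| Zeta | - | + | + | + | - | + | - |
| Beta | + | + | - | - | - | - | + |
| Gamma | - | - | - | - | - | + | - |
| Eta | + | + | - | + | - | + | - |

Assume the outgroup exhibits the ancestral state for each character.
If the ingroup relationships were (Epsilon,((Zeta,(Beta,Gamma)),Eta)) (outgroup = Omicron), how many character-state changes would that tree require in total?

11

Map each character onto (Epsilon,((Zeta,(Beta,Gamma)),Eta)) (rooted by Omicron) and count the minimum state changes it requires (Fitch parsimony):
C1: 2; C2: 1; C3: 2; C4: 2; C5: 1; C6: 1; C7: 2.
Total tree length = 11.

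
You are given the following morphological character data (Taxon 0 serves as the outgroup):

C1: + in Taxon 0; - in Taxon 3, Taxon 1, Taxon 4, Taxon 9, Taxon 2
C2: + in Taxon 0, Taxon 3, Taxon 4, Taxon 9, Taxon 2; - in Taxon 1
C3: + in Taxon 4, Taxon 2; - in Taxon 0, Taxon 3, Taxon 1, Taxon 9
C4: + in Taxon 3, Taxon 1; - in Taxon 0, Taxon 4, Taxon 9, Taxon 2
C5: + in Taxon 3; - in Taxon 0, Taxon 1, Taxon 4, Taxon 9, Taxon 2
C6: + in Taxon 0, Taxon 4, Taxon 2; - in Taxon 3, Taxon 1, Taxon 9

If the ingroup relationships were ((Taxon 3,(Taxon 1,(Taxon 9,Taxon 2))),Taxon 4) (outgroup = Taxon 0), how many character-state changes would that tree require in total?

Map each character onto ((Taxon 3,(Taxon 1,(Taxon 9,Taxon 2))),Taxon 4) (rooted by Taxon 0) and count the minimum state changes it requires (Fitch parsimony):
C1: 1; C2: 1; C3: 2; C4: 2; C5: 1; C6: 2.
Total tree length = 9.

9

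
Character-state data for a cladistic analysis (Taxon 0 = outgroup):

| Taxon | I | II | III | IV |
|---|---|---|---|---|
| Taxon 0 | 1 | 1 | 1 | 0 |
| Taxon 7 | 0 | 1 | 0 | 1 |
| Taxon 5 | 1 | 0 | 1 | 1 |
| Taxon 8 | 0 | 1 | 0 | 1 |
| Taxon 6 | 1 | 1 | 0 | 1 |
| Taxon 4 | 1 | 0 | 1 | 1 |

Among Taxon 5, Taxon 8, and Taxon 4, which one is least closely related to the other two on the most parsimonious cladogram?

Character polarity is set by the outgroup: the derived state is whichever differs from the outgroup's state, so for I, II, III the derived state is '0', and for the remaining characters it is '1'.
I (derived state '0') is shared by Taxon 7 and Taxon 8 — a synapomorphy uniting that clade.
Only Taxon 4 and Taxon 5 show the derived state '0' for II, supporting them as a clade.
Only Taxon 6, Taxon 7, and Taxon 8 show the derived state '0' for III, supporting them as a clade.
All ingroup taxa share the derived state '1' for IV; it defines the ingroup but does not resolve relationships within it.
Most parsimonious ingroup topology: (((Taxon 7,Taxon 8),Taxon 6),(Taxon 5,Taxon 4)).
Taxon 5 and Taxon 4 share a more recent common ancestor with each other than either does with Taxon 8, so Taxon 8 is the least closely related of the three.

Taxon 8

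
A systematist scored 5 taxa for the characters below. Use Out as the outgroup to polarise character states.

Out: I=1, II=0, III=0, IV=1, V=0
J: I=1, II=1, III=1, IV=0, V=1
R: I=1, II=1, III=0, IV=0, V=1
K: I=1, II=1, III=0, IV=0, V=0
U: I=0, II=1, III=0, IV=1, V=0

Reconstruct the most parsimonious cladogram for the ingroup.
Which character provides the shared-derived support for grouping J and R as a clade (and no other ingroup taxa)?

Character polarity is set by the outgroup: the derived state is whichever differs from the outgroup's state, so for I, IV the derived state is '0', and for the remaining characters it is '1'.
I: derived state '0' in U only — an autapomorphy, so it tells us nothing about relationships among taxa.
All ingroup taxa share the derived state '1' for II; it defines the ingroup but does not resolve relationships within it.
III (derived state '1') is unique to J (autapomorphy; uninformative for grouping).
IV (derived state '0') is shared by J, K, and R — a synapomorphy uniting that clade.
Only J and R show the derived state '1' for V, supporting them as a clade.
Most parsimonious ingroup topology: (((J,R),K),U).
The clade {J, R} is supported by V: its derived state '1' occurs in exactly those taxa and in no other taxon (including the outgroup).

V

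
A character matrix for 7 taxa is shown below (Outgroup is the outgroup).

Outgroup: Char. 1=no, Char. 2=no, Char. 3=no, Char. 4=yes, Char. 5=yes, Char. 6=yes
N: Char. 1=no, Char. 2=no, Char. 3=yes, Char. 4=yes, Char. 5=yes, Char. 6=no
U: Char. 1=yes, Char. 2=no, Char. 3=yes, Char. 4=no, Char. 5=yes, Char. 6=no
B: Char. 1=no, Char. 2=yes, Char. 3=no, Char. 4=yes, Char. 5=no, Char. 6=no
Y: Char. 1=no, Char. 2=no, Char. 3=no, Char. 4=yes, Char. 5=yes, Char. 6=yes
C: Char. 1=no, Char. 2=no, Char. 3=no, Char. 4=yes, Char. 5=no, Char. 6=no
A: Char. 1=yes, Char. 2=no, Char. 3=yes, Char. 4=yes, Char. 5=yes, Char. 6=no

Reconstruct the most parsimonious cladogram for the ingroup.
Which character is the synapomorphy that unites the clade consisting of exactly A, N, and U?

Character polarity is set by the outgroup: the derived state is whichever differs from the outgroup's state, so for Char. 4, Char. 5, Char. 6 the derived state is 'no', and for the remaining characters it is 'yes'.
Char. 1: derived state 'yes' in A and U only — synapomorphy for {A, U}.
Char. 2: derived state 'yes' in B only — an autapomorphy, so it tells us nothing about relationships among taxa.
Only A, N, and U show the derived state 'yes' for Char. 3, supporting them as a clade.
Char. 4: derived state 'no' in U only — an autapomorphy, so it tells us nothing about relationships among taxa.
Char. 5: derived state 'no' in B and C only — synapomorphy for {B, C}.
Char. 6 (derived state 'no') is shared by A, B, C, N, and U — a synapomorphy uniting that clade.
Most parsimonious ingroup topology: (((N,(U,A)),(B,C)),Y).
The clade {A, N, U} is supported by Char. 3: its derived state 'yes' occurs in exactly those taxa and in no other taxon (including the outgroup).

Char. 3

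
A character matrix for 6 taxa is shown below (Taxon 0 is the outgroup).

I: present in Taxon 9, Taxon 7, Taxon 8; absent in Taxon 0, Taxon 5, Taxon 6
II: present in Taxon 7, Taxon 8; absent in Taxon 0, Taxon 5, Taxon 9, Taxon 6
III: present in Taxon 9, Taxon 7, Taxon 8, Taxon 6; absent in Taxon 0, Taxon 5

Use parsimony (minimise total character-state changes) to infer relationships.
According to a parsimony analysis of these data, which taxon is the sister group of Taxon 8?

Taxon 7

The outgroup has state 'absent' for every character, so 'present' is the derived state throughout.
I: derived state 'present' in Taxon 7, Taxon 8, and Taxon 9 only — synapomorphy for {Taxon 7, Taxon 8, Taxon 9}.
II (derived state 'present') is shared by Taxon 7 and Taxon 8 — a synapomorphy uniting that clade.
III: derived state 'present' in Taxon 6, Taxon 7, Taxon 8, and Taxon 9 only — synapomorphy for {Taxon 6, Taxon 7, Taxon 8, Taxon 9}.
Most parsimonious ingroup topology: (Taxon 5,((Taxon 9,(Taxon 7,Taxon 8)),Taxon 6)).
Taxon 8 and Taxon 7 form a cherry on this tree, so they are sister taxa.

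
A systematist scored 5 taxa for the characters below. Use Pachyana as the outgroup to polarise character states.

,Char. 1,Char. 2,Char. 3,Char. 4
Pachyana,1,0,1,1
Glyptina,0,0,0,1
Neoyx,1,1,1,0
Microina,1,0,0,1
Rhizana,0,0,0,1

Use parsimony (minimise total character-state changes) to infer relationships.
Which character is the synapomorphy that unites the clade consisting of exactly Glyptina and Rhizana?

Character polarity is set by the outgroup: the derived state is whichever differs from the outgroup's state, so for Char. 1, Char. 3, Char. 4 the derived state is '0', and for the remaining characters it is '1'.
Char. 1: derived state '0' in Glyptina and Rhizana only — synapomorphy for {Glyptina, Rhizana}.
Char. 2: derived state '1' in Neoyx only — an autapomorphy, so it tells us nothing about relationships among taxa.
Only Glyptina, Microina, and Rhizana show the derived state '0' for Char. 3, supporting them as a clade.
Char. 4 (derived state '0') is unique to Neoyx (autapomorphy; uninformative for grouping).
Most parsimonious ingroup topology: (((Glyptina,Rhizana),Microina),Neoyx).
The clade {Glyptina, Rhizana} is supported by Char. 1: its derived state '0' occurs in exactly those taxa and in no other taxon (including the outgroup).

Char. 1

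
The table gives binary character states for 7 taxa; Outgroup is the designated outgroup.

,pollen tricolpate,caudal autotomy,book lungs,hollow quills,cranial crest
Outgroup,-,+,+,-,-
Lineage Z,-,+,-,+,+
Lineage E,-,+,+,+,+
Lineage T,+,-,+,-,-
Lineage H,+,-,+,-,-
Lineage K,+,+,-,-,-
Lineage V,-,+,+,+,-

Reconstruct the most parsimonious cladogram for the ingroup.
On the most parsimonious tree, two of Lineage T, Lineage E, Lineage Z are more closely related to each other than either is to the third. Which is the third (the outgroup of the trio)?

Lineage T

Character polarity is set by the outgroup: the derived state is whichever differs from the outgroup's state, so for caudal autotomy, book lungs the derived state is '-', and for the remaining characters it is '+'.
pollen tricolpate (derived state '+') is shared by Lineage H, Lineage K, and Lineage T — a synapomorphy uniting that clade.
caudal autotomy (derived state '-') is shared by Lineage H and Lineage T — a synapomorphy uniting that clade.
book lungs groups Lineage K and Lineage Z, which is incompatible with the clades supported by the remaining characters; treating it as convergent (homoplasy) costs fewer steps than any alternative tree.
Only Lineage E, Lineage V, and Lineage Z show the derived state '+' for hollow quills, supporting them as a clade.
Only Lineage E and Lineage Z show the derived state '+' for cranial crest, supporting them as a clade.
Most parsimonious ingroup topology: (((Lineage Z,Lineage E),Lineage V),((Lineage T,Lineage H),Lineage K)).
Lineage Z and Lineage E share a more recent common ancestor with each other than either does with Lineage T, so Lineage T is the least closely related of the three.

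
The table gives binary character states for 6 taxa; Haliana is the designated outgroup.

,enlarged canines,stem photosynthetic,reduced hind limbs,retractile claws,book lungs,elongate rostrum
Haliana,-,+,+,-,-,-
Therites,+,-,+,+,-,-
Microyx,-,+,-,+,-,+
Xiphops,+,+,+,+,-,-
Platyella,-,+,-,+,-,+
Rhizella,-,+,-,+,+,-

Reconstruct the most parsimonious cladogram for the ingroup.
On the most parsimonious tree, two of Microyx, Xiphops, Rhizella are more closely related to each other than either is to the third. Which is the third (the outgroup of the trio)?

Character polarity is set by the outgroup: the derived state is whichever differs from the outgroup's state, so for stem photosynthetic, reduced hind limbs the derived state is '-', and for the remaining characters it is '+'.
Only Therites and Xiphops show the derived state '+' for enlarged canines, supporting them as a clade.
stem photosynthetic (derived state '-') is unique to Therites (autapomorphy; uninformative for grouping).
reduced hind limbs: derived state '-' in Microyx, Platyella, and Rhizella only — synapomorphy for {Microyx, Platyella, Rhizella}.
All ingroup taxa share the derived state '+' for retractile claws; it defines the ingroup but does not resolve relationships within it.
book lungs: derived state '+' in Rhizella only — an autapomorphy, so it tells us nothing about relationships among taxa.
elongate rostrum (derived state '+') is shared by Microyx and Platyella — a synapomorphy uniting that clade.
Most parsimonious ingroup topology: ((Therites,Xiphops),((Microyx,Platyella),Rhizella)).
Microyx and Rhizella share a more recent common ancestor with each other than either does with Xiphops, so Xiphops is the least closely related of the three.

Xiphops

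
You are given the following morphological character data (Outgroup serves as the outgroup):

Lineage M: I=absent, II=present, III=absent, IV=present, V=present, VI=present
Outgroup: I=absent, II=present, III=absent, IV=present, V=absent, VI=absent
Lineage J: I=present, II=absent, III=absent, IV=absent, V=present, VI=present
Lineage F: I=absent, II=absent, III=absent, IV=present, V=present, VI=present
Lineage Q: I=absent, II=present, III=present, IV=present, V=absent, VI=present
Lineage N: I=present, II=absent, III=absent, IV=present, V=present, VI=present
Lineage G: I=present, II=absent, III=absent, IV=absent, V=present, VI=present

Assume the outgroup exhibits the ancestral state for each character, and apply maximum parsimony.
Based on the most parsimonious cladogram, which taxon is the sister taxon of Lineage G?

Lineage J

Character polarity is set by the outgroup: the derived state is whichever differs from the outgroup's state, so for II, IV the derived state is 'absent', and for the remaining characters it is 'present'.
I: derived state 'present' in Lineage G, Lineage J, and Lineage N only — synapomorphy for {Lineage G, Lineage J, Lineage N}.
Only Lineage F, Lineage G, Lineage J, and Lineage N show the derived state 'absent' for II, supporting them as a clade.
III (derived state 'present') is unique to Lineage Q (autapomorphy; uninformative for grouping).
Only Lineage G and Lineage J show the derived state 'absent' for IV, supporting them as a clade.
V (derived state 'present') is shared by Lineage F, Lineage G, Lineage J, Lineage M, and Lineage N — a synapomorphy uniting that clade.
VI (derived state 'present') is shared by all ingroup taxa — unites the whole ingroup.
Most parsimonious ingroup topology: (((Lineage F,((Lineage J,Lineage G),Lineage N)),Lineage M),Lineage Q).
Lineage G and Lineage J form a cherry on this tree, so they are sister taxa.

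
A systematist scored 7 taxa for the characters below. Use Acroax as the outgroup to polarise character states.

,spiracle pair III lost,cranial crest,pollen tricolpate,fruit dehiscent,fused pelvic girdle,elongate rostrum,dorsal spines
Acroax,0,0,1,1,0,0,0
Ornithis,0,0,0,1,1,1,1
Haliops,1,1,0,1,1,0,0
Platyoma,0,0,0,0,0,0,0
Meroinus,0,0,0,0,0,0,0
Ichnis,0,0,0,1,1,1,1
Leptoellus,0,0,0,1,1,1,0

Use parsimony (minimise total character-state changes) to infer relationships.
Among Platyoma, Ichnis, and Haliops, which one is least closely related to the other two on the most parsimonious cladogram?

Character polarity is set by the outgroup: the derived state is whichever differs from the outgroup's state, so for pollen tricolpate, fruit dehiscent the derived state is '0', and for the remaining characters it is '1'.
spiracle pair III lost: derived state '1' in Haliops only — an autapomorphy, so it tells us nothing about relationships among taxa.
cranial crest (derived state '1') is unique to Haliops (autapomorphy; uninformative for grouping).
pollen tricolpate (derived state '0') is shared by all ingroup taxa — unites the whole ingroup.
fruit dehiscent: derived state '0' in Meroinus and Platyoma only — synapomorphy for {Meroinus, Platyoma}.
fused pelvic girdle: derived state '1' in Haliops, Ichnis, Leptoellus, and Ornithis only — synapomorphy for {Haliops, Ichnis, Leptoellus, Ornithis}.
Only Ichnis, Leptoellus, and Ornithis show the derived state '1' for elongate rostrum, supporting them as a clade.
Only Ichnis and Ornithis show the derived state '1' for dorsal spines, supporting them as a clade.
Most parsimonious ingroup topology: ((((Ornithis,Ichnis),Leptoellus),Haliops),(Platyoma,Meroinus)).
Ichnis and Haliops share a more recent common ancestor with each other than either does with Platyoma, so Platyoma is the least closely related of the three.

Platyoma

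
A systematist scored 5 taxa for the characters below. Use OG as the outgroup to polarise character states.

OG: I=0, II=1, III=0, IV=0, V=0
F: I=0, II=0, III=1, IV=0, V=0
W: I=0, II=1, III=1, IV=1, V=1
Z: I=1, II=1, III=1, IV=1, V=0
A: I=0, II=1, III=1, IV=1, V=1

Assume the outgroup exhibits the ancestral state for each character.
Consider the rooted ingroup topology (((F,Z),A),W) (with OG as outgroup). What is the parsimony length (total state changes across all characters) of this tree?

Map each character onto (((F,Z),A),W) (rooted by OG) and count the minimum state changes it requires (Fitch parsimony):
I: 1; II: 1; III: 1; IV: 2; V: 2.
Total tree length = 7.

7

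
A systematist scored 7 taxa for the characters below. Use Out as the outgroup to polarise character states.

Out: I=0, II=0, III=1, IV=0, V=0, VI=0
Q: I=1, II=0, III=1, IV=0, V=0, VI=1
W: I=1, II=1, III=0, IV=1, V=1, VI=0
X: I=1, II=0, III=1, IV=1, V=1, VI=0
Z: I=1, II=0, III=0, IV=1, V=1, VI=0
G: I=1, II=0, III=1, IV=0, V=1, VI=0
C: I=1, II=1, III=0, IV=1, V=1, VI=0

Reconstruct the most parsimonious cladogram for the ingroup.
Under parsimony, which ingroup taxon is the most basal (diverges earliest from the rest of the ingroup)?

Character polarity is set by the outgroup: the derived state is whichever differs from the outgroup's state, so for III the derived state is '0', and for the remaining characters it is '1'.
I (derived state '1') is shared by all ingroup taxa — unites the whole ingroup.
II: derived state '1' in C and W only — synapomorphy for {C, W}.
III: derived state '0' in C, W, and Z only — synapomorphy for {C, W, Z}.
Only C, W, X, and Z show the derived state '1' for IV, supporting them as a clade.
V (derived state '1') is shared by C, G, W, X, and Z — a synapomorphy uniting that clade.
VI: derived state '1' in Q only — an autapomorphy, so it tells us nothing about relationships among taxa.
Most parsimonious ingroup topology: (Q,((((W,C),Z),X),G)).
Q is sister to the clade containing all other ingroup taxa, so it is the earliest-diverging (most basal) ingroup lineage.

Q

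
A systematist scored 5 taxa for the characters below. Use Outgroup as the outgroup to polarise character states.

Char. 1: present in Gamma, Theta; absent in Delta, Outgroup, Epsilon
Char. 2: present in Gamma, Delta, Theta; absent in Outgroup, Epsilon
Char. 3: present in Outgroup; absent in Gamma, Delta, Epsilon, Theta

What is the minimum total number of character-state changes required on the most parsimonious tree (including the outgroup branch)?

Character polarity is set by the outgroup: the derived state is whichever differs from the outgroup's state, so for Char. 3 the derived state is 'absent', and for the remaining characters it is 'present'.
Char. 1: derived state 'present' in Gamma and Theta only — synapomorphy for {Gamma, Theta}.
Char. 2 (derived state 'present') is shared by Delta, Gamma, and Theta — a synapomorphy uniting that clade.
All ingroup taxa share the derived state 'absent' for Char. 3; it defines the ingroup but does not resolve relationships within it.
Most parsimonious ingroup topology: (((Theta,Gamma),Delta),Epsilon).
Changes per character on this tree: Char. 1: 1; Char. 2: 1; Char. 3: 1.
Total = 3.

3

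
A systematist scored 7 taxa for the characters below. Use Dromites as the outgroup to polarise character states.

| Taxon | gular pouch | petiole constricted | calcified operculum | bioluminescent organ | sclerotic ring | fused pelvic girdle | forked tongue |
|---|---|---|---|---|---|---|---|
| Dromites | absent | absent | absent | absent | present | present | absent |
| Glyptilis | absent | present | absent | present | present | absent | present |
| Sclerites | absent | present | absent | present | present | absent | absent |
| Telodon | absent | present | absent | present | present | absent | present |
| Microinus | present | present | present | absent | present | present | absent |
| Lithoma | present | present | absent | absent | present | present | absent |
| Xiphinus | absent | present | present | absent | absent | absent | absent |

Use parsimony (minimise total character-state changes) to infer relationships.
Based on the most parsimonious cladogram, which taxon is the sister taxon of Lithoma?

Character polarity is set by the outgroup: the derived state is whichever differs from the outgroup's state, so for sclerotic ring, fused pelvic girdle the derived state is 'absent', and for the remaining characters it is 'present'.
gular pouch (derived state 'present') is shared by Lithoma and Microinus — a synapomorphy uniting that clade.
petiole constricted (derived state 'present') is shared by all ingroup taxa — unites the whole ingroup.
calcified operculum (state 'present') occurs in Microinus and Xiphinus but conflicts with the nesting implied by the other characters — most parsimoniously interpreted as homoplasy.
Only Glyptilis, Sclerites, and Telodon show the derived state 'present' for bioluminescent organ, supporting them as a clade.
sclerotic ring: derived state 'absent' in Xiphinus only — an autapomorphy, so it tells us nothing about relationships among taxa.
fused pelvic girdle (derived state 'absent') is shared by Glyptilis, Sclerites, Telodon, and Xiphinus — a synapomorphy uniting that clade.
Only Glyptilis and Telodon show the derived state 'present' for forked tongue, supporting them as a clade.
Most parsimonious ingroup topology: ((((Glyptilis,Telodon),Sclerites),Xiphinus),(Microinus,Lithoma)).
Lithoma and Microinus form a cherry on this tree, so they are sister taxa.

Microinus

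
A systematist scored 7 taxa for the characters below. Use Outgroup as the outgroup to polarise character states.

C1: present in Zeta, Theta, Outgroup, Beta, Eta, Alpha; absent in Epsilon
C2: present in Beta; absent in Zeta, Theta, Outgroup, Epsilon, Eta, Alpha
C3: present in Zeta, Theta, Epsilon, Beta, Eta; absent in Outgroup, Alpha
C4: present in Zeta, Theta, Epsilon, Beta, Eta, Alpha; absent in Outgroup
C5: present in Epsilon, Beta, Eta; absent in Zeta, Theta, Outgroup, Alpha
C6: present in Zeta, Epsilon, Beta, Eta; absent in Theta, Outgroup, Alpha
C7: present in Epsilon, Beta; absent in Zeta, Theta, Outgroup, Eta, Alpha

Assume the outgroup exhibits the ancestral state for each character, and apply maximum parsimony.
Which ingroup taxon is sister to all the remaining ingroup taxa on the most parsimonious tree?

Character polarity is set by the outgroup: the derived state is whichever differs from the outgroup's state, so for C1 the derived state is 'absent', and for the remaining characters it is 'present'.
C1: derived state 'absent' in Epsilon only — an autapomorphy, so it tells us nothing about relationships among taxa.
C2 (derived state 'present') is unique to Beta (autapomorphy; uninformative for grouping).
C3: derived state 'present' in Beta, Epsilon, Eta, Theta, and Zeta only — synapomorphy for {Beta, Epsilon, Eta, Theta, Zeta}.
C4 (derived state 'present') is shared by all ingroup taxa — unites the whole ingroup.
Only Beta, Epsilon, and Eta show the derived state 'present' for C5, supporting them as a clade.
Only Beta, Epsilon, Eta, and Zeta show the derived state 'present' for C6, supporting them as a clade.
Only Beta and Epsilon show the derived state 'present' for C7, supporting them as a clade.
Most parsimonious ingroup topology: (((Zeta,((Beta,Epsilon),Eta)),Theta),Alpha).
Alpha is sister to the clade containing all other ingroup taxa, so it is the earliest-diverging (most basal) ingroup lineage.

Alpha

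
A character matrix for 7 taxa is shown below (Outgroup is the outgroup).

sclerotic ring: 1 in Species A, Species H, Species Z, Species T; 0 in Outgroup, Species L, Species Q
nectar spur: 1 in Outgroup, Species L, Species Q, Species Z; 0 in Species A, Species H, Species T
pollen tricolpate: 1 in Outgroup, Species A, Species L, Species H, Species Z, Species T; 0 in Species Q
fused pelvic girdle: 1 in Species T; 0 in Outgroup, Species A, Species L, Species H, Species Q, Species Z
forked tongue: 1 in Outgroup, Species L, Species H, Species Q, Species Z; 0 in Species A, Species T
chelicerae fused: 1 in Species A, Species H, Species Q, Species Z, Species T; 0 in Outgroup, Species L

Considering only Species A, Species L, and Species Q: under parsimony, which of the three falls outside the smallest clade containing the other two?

Species L

Character polarity is set by the outgroup: the derived state is whichever differs from the outgroup's state, so for nectar spur, pollen tricolpate, forked tongue the derived state is '0', and for the remaining characters it is '1'.
sclerotic ring: derived state '1' in Species A, Species H, Species T, and Species Z only — synapomorphy for {Species A, Species H, Species T, Species Z}.
nectar spur (derived state '0') is shared by Species A, Species H, and Species T — a synapomorphy uniting that clade.
pollen tricolpate: derived state '0' in Species Q only — an autapomorphy, so it tells us nothing about relationships among taxa.
fused pelvic girdle (derived state '1') is unique to Species T (autapomorphy; uninformative for grouping).
forked tongue: derived state '0' in Species A and Species T only — synapomorphy for {Species A, Species T}.
chelicerae fused: derived state '1' in Species A, Species H, Species Q, Species T, and Species Z only — synapomorphy for {Species A, Species H, Species Q, Species T, Species Z}.
Most parsimonious ingroup topology: (((((Species A,Species T),Species H),Species Z),Species Q),Species L).
Species Q and Species A share a more recent common ancestor with each other than either does with Species L, so Species L is the least closely related of the three.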